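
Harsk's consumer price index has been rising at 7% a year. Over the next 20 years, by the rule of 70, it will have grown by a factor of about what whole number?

70/7 ≈ 10.00 years per doubling.
20 years fits 2 doublings: 2^2 = 4.

4 times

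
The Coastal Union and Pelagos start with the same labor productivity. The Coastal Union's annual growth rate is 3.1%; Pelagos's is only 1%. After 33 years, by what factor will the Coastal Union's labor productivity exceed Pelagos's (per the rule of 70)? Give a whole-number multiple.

the Coastal Union pulls ahead at 2.1 pp per year, so the ratio doubles every 70/2.1 ≈ 33.33 years.
In 33 years that's 0.99 doublings: 2^0.99 ≈ 2.

2 times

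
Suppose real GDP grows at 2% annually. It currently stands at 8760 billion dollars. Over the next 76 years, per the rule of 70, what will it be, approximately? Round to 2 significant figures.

Doubling time ≈ 70/2 = 35.00 years.
76 years is 76/35.00 ≈ 2.17 doublings, a factor of 2^2.17 ≈ 4.50.
8760 × 4.50 ≈ 39000 billion dollars.

≈ 39000 billion dollars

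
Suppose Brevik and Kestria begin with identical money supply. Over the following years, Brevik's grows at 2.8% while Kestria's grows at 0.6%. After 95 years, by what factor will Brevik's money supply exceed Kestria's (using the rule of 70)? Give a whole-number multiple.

Brevik pulls ahead at 2.2 pp per year, so the ratio doubles every 70/2.2 ≈ 31.82 years.
In 95 years that's 2.99 doublings: 2^2.99 ≈ 8.

roughly 8 times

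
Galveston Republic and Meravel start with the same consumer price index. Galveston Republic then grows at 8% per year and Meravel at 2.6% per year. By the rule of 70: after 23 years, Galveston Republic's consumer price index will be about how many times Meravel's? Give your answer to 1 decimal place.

3.4 times

Rate gap = 8% − 2.6% = 5.4 points.
The ratio doubles every 70/5.4 ≈ 12.96 years.
23/12.96 ≈ 1.77 doublings → ratio ≈ 2^1.77 ≈ 3.4.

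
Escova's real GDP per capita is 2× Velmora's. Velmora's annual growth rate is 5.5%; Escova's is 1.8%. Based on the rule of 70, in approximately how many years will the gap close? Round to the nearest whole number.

What matters is the difference: 3.7 pp.
Rule of 70 on the gap: the ratio halves every 70/3.7 ≈ 18.92 years.
A 2× gap closes after 1 halving: 1 × 18.92 ≈ 19 years.

about 19 years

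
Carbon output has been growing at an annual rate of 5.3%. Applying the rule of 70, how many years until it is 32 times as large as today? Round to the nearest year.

One doubling takes 70/5.3 = 13.21 years.
32× is 5 doublings, so 5 × 13.21 ≈ 66 years.

≈ 66 years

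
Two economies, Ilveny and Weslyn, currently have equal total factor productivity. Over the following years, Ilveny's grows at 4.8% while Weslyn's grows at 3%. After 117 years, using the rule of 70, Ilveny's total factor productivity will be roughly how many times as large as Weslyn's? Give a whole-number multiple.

Ilveny pulls ahead at 1.8 pp per year, so the ratio doubles every 70/1.8 ≈ 38.89 years.
In 117 years that's 3.01 doublings: 2^3.01 ≈ 8.

8 times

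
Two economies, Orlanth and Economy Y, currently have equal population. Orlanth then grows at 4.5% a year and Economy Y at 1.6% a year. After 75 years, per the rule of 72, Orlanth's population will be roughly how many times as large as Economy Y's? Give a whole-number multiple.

about 8 times

Only the 2.9-point difference matters.
72/2.9 ≈ 24.83 years per doubling of the ratio; 75 years gives 3.02 doublings, so ≈ 8×.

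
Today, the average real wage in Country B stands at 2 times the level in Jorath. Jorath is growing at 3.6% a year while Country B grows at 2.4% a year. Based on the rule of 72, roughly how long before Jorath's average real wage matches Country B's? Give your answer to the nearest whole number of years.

The growth-rate gap is 3.6% − 2.4% = 1.2 percentage points.
So the ratio between them halves every 72/1.2 ≈ 60.00 years.
A 2 times gap closes after 1 halving: 1 × 60.00 ≈ 60 years.

≈ 60 years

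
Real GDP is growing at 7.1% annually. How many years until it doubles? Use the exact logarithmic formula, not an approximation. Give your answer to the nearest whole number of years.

10 years

t = ln(2) / ln(1 + 0.071) = 0.6931 / 0.068593 ≈ 10.10.
≈ 10 years.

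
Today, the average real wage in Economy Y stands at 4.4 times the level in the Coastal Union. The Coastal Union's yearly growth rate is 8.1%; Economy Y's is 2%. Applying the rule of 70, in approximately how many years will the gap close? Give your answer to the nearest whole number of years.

around 25 years

What matters is the difference: 6.1 pp.
Rule of 70 on the gap: the ratio halves every 70/6.1 ≈ 11.48 years.
A 4.4 times gap takes log₂(4.4) ≈ 2.14 halvings to close: 2.14 × 11.48 ≈ 25 years.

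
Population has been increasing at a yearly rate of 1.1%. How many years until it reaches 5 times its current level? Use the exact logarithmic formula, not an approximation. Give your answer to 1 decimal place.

t = ln(5) / ln(1 + 0.011) = 1.6094 / 0.010940 ≈ 147.11.

147.1 years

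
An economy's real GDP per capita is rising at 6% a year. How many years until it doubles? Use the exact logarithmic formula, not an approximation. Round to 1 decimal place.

11.9 years

t = ln(2) / ln(1 + 0.06) = 0.6931 / 0.058269 ≈ 11.89.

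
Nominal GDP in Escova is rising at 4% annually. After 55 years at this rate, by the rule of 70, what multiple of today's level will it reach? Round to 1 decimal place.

Doubles every ≈ 17.50 years (70/4).
55 years is 3.14 doublings; 2^3.14 ≈ 8.8×.

≈ 8.8 times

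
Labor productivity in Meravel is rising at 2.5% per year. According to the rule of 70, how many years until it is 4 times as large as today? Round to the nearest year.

One doubling takes 70/2.5 = 28.00 years.
4 = 2^2, so 2 doublings → 56 years.

56 years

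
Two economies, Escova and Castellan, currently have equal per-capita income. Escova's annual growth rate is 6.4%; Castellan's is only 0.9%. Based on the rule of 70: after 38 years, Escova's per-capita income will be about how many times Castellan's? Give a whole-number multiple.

Rate gap = 6.4% − 0.9% = 5.5 points.
The ratio doubles every 70/5.5 ≈ 12.73 years.
38/12.73 ≈ 2.99 doublings → ratio ≈ 2^2.99 ≈ 8.

roughly 8 times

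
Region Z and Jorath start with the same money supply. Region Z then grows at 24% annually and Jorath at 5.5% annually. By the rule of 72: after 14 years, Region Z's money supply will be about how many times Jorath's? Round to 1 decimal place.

Only the 18.5-point difference matters.
72/18.5 ≈ 3.89 years per doubling of the ratio; 14 years gives 3.60 doublings, so ≈ 12.1×.

approximately 12.1 times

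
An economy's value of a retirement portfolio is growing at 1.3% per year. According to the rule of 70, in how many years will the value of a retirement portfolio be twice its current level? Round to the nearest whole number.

about 54 years

Doubling time ≈ 70 / 1.3 = 53.85 years.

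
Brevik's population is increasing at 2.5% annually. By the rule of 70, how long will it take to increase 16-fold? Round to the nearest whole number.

around 112 years

One doubling takes 70/2.5 = 28.00 years.
Getting to 16× needs 4 doublings: 4 × 28.00 ≈ 112 years.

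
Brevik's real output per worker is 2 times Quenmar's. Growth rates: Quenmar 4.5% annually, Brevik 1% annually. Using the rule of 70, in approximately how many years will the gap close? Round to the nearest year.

The growth-rate gap is 4.5% − 1% = 3.5 percentage points.
So the ratio between them halves every 70/3.5 ≈ 20.00 years.
A 2 times gap closes after 1 halving: 1 × 20.00 ≈ 20 years.

approximately 20 years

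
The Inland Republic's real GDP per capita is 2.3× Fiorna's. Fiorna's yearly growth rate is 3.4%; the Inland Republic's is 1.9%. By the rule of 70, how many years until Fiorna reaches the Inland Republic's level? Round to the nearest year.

56 years

Fiorna gains on the Inland Republic at 3.4% − 1.9% = 1.5 points a year.
At that relative rate the gap halves every 70/1.5 ≈ 46.67 years.
A 2.3× gap takes log₂(2.3) ≈ 1.20 halvings to close: 1.20 × 46.67 ≈ 56 years.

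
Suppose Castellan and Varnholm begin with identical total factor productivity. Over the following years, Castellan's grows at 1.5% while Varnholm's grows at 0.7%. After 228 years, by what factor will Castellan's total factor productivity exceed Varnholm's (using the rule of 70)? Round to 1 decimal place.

Castellan pulls ahead at 0.8 pp per year, so the ratio doubles every 70/0.8 ≈ 87.50 years.
In 228 years that's 2.61 doublings: 2^2.61 ≈ 6.1.

approximately 6.1 times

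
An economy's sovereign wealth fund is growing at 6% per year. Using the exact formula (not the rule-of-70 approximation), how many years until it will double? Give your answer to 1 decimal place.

t = ln(2) / ln(1 + 0.06) = 0.6931 / 0.058269 ≈ 11.89.

11.9 years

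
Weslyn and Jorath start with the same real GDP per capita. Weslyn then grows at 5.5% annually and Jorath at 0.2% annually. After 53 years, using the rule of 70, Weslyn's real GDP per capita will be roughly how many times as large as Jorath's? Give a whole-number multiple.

roughly 16 times

Only the 5.3-point difference matters.
70/5.3 ≈ 13.21 years per doubling of the ratio; 53 years gives 4.01 doublings, so ≈ 16×.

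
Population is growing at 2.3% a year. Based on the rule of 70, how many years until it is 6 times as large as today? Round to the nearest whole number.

roughly 79 years

Doubling time ≈ 70/2.3 = 30.43 years.
Reaching 6× takes log₂(6) ≈ 2.58 doublings.
2.58 × 30.43 ≈ 79 years.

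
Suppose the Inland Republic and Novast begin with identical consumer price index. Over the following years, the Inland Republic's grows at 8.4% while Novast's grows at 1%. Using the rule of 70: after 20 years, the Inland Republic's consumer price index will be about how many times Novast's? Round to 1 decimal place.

the Inland Republic pulls ahead at 7.4 pp per year, so the ratio doubles every 70/7.4 ≈ 9.46 years.
In 20 years that's 2.11 doublings: 2^2.11 ≈ 4.3.

roughly 4.3 times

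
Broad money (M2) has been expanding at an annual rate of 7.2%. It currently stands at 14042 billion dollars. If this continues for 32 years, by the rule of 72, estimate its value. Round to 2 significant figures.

Doubling time ≈ 72/7.2 = 10.00 years.
32 years is 32/10.00 ≈ 3.20 doublings, a factor of 2^3.20 ≈ 9.19.
14042 × 9.19 ≈ 130000 billion dollars.

130000 billion dollars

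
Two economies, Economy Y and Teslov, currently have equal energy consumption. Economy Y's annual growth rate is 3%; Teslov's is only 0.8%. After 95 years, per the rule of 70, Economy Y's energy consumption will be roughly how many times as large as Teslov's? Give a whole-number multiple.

Only the 2.2-point difference matters.
70/2.2 ≈ 31.82 years per doubling of the ratio; 95 years gives 2.99 doublings, so ≈ 8×.

8 times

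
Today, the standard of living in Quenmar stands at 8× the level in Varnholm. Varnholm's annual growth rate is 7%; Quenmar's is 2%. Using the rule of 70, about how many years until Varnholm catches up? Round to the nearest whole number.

42 years

Varnholm gains on Quenmar at 7% − 2% = 5 points a year.
At that relative rate the gap halves every 70/5 ≈ 14.00 years.
An 8× gap closes after 3 halvings: 3 × 14.00 ≈ 42 years.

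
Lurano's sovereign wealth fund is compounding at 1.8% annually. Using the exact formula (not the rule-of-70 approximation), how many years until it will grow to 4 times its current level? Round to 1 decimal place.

77.7 years

t = ln(4) / ln(1 + 0.018) = 1.3863 / 0.017840 ≈ 77.71.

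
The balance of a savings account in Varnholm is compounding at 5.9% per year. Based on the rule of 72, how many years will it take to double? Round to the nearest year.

At 5.9%, doubling takes about 72/5.9 = 12.20 years.

around 12 years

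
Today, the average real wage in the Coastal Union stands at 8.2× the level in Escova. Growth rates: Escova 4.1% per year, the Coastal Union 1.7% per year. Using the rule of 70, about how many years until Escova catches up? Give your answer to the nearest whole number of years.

about 89 years

The growth-rate gap is 4.1% − 1.7% = 2.4 percentage points.
So the ratio between them halves every 70/2.4 ≈ 29.17 years.
An 8.2× gap takes log₂(8.2) ≈ 3.04 halvings to close: 3.04 × 29.17 ≈ 89 years.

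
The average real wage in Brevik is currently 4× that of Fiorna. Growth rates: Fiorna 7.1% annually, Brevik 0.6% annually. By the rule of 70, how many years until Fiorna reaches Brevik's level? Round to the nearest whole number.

What matters is the difference: 6.5 pp.
Rule of 70 on the gap: the ratio halves every 70/6.5 ≈ 10.77 years.
A 4× gap closes after 2 halvings: 2 × 10.77 ≈ 22 years.

about 22 years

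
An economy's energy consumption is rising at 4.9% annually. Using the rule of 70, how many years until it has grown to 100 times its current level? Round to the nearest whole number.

roughly 95 years

One doubling takes 70/4.9 = 14.29 years.
100× is log₂ 100 ≈ 6.64 doublings, so ≈ 6.64 × 14.29 = 95 years.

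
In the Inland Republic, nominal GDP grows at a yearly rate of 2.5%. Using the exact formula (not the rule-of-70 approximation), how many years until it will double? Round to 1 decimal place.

28.1 years

t = ln(2) / ln(1 + 0.025) = 0.6931 / 0.024693 ≈ 28.07.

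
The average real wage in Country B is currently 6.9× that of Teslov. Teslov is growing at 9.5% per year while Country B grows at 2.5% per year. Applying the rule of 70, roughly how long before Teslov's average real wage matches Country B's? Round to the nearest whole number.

roughly 28 years

Teslov gains on Country B at 9.5% − 2.5% = 7 points a year.
At that relative rate the gap halves every 70/7 ≈ 10.00 years.
A 6.9× gap takes log₂(6.9) ≈ 2.79 halvings to close: 2.79 × 10.00 ≈ 28 years.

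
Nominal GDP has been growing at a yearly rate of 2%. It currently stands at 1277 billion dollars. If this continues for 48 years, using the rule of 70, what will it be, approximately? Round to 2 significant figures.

approximately 3300 billion dollars

It doubles every 70/2 ≈ 35.00 years, so 48 years is 1.37 doublings.
2^1.37 ≈ 2.58; 1277 × 2.58 ≈ 3300 billion dollars.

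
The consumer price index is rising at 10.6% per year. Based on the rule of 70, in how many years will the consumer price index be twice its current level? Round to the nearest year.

around 7 years

At 10.6%, doubling takes about 70/10.6 = 6.60 years.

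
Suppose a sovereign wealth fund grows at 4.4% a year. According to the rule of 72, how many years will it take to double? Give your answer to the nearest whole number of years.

At 4.4%, doubling takes about 72/4.4 = 16.36 years.

16 years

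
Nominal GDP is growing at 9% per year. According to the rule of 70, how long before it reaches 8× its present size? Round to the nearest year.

approximately 23 years

Doubling time ≈ 70/9 = 7.78 years.
Getting to 8× needs 3 doublings: 3 × 7.78 ≈ 23 years.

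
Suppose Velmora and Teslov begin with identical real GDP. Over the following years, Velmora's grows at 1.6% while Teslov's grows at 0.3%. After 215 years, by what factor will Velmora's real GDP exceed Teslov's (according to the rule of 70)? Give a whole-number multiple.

Only the 1.3-point difference matters.
70/1.3 ≈ 53.85 years per doubling of the ratio; 215 years gives 3.99 doublings, so ≈ 16×.

16 times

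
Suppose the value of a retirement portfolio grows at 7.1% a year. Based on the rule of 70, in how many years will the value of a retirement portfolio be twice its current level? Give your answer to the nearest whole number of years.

70/7.1 ≈ 9.86, so it doubles roughly every 10 years.

10 years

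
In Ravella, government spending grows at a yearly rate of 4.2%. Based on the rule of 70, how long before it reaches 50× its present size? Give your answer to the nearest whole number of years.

One doubling takes 70/4.2 = 16.67 years.
50× is log₂ 50 ≈ 5.64 doublings, so ≈ 5.64 × 16.67 = 94 years.

94 years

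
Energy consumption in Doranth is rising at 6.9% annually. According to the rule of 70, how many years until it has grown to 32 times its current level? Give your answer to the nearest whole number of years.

Doubling time ≈ 70/6.9 = 10.14 years.
32 = 2^5, so 5 doublings → 51 years.

about 51 years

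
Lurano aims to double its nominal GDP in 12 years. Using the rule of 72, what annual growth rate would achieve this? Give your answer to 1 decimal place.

72 / 12 ≈ 6.00, so about 6.0% a year.

around 6.0%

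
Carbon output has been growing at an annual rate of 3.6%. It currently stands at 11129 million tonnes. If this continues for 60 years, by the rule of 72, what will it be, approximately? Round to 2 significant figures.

about 89000 million tonnes

Doubling time ≈ 72/3.6 = 20.00 years.
60 years is 60/20.00 ≈ 3.00 doublings, a factor of 2^3.00 ≈ 8.00.
11129 × 8.00 ≈ 89000 million tonnes.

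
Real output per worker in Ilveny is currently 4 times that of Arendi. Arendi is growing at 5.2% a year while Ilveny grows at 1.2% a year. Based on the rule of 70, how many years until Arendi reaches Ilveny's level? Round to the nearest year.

The growth-rate gap is 5.2% − 1.2% = 4 percentage points.
So the ratio between them halves every 70/4 ≈ 17.50 years.
A 4 times gap closes after 2 halvings: 2 × 17.50 ≈ 35 years.

≈ 35 years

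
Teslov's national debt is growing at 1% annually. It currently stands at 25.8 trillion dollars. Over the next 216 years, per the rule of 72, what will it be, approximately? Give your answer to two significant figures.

≈ 210 trillion dollars

Doubling time ≈ 72/1 = 72.00 years.
216 years is 216/72.00 ≈ 3.00 doublings, a factor of 2^3.00 ≈ 8.00.
25.8 × 8.00 ≈ 210 trillion dollars.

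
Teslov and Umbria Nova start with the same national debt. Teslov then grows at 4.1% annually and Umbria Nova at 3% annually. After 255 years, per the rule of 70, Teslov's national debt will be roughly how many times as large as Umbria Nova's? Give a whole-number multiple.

16 times

Rate gap = 4.1% − 3% = 1.1 points.
The ratio doubles every 70/1.1 ≈ 63.64 years.
255/63.64 ≈ 4.01 doublings → ratio ≈ 2^4.01 ≈ 16.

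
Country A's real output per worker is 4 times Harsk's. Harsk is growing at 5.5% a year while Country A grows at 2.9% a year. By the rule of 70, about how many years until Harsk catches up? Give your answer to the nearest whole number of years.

What matters is the difference: 2.6 pp.
Rule of 70 on the gap: the ratio halves every 70/2.6 ≈ 26.92 years.
A 4 times gap closes after 2 halvings: 2 × 26.92 ≈ 54 years.

≈ 54 years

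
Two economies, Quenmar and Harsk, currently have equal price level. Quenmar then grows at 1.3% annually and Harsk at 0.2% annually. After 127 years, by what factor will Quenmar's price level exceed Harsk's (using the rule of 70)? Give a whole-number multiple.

about 4 times

Only the 1.1-point difference matters.
70/1.1 ≈ 63.64 years per doubling of the ratio; 127 years gives 2.00 doublings, so ≈ 4×.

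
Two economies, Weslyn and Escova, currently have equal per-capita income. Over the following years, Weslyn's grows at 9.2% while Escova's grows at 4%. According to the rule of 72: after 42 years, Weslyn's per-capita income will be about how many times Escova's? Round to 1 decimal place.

8.2 times

Rate gap = 9.2% − 4% = 5.2 points.
The ratio doubles every 72/5.2 ≈ 13.85 years.
42/13.85 ≈ 3.03 doublings → ratio ≈ 2^3.03 ≈ 8.2.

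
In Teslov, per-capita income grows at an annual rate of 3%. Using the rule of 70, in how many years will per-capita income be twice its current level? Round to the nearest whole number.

Doubling time ≈ 70 / 3 = 23.33 years.

approximately 23 years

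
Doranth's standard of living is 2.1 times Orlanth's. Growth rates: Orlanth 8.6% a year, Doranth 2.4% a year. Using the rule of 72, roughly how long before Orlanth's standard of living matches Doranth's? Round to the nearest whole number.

Orlanth gains on Doranth at 8.6% − 2.4% = 6.2 points a year.
At that relative rate the gap halves every 72/6.2 ≈ 11.61 years.
A 2.1 times gap takes log₂(2.1) ≈ 1.07 halvings to close: 1.07 × 11.61 ≈ 12 years.

around 12 years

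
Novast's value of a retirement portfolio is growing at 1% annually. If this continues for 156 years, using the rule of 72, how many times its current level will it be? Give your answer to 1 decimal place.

Doubles every ≈ 72.00 years (72/1).
156 years is 2.17 doublings; 2^2.17 ≈ 4.5×.

about 4.5 times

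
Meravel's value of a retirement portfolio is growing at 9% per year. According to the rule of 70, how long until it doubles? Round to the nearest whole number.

around 8 years

At 9%, doubling takes about 70/9 = 7.78 years.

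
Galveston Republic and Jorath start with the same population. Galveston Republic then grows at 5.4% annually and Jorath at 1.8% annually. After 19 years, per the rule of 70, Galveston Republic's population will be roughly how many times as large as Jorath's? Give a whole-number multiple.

Galveston Republic pulls ahead at 3.6 pp per year, so the ratio doubles every 70/3.6 ≈ 19.44 years.
In 19 years that's 0.98 doublings: 2^0.98 ≈ 2.

about 2 times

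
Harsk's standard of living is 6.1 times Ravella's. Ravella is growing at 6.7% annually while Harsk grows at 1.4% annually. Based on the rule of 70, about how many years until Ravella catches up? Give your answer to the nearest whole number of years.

about 34 years

What matters is the difference: 5.3 pp.
Rule of 70 on the gap: the ratio halves every 70/5.3 ≈ 13.21 years.
A 6.1 times gap takes log₂(6.1) ≈ 2.61 halvings to close: 2.61 × 13.21 ≈ 34 years.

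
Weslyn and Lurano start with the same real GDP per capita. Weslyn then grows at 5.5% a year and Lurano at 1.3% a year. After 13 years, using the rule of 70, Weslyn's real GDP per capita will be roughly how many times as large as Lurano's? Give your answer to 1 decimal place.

roughly 1.7 times

Only the 4.2-point difference matters.
70/4.2 ≈ 16.67 years per doubling of the ratio; 13 years gives 0.78 doublings, so ≈ 1.7×.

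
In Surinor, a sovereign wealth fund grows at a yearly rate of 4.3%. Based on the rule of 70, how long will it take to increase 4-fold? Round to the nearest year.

At 4.3% it doubles every 70/4.3 ≈ 16.28 years.
4× is 2 doublings, so 2 × 16.28 ≈ 33 years.

roughly 33 years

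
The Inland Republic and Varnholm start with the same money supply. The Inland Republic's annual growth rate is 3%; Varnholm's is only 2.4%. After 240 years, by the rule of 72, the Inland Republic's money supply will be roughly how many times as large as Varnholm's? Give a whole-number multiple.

Rate gap = 3% − 2.4% = 0.6 points.
The ratio doubles every 72/0.6 ≈ 120.00 years.
240/120.00 ≈ 2.00 doublings → ratio ≈ 2^2.00 ≈ 4.

≈ 4 times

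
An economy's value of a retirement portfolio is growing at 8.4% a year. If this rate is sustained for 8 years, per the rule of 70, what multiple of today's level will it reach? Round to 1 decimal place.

≈ 1.9 times

Doubles every ≈ 8.33 years (70/8.4).
8 years is 0.96 doublings; 2^0.96 ≈ 1.9×.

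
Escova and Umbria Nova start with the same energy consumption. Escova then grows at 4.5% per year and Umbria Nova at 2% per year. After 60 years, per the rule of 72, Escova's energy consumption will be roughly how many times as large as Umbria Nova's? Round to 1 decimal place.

4.2 times

Rate gap = 4.5% − 2% = 2.5 points.
The ratio doubles every 72/2.5 ≈ 28.80 years.
60/28.80 ≈ 2.08 doublings → ratio ≈ 2^2.08 ≈ 4.2.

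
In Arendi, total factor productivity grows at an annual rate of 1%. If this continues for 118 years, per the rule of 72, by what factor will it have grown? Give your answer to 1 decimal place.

≈ 3.1 times

Doubling time ≈ 72/1 = 72.00 years.
118 years / 72.00 ≈ 1.64 doublings → factor 2^1.64 ≈ 3.1.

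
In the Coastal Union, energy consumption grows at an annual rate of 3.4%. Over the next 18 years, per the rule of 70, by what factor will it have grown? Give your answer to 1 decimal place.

1.8 times

Doubles every ≈ 20.59 years (70/3.4).
18 years is 0.87 doublings; 2^0.87 ≈ 1.8×.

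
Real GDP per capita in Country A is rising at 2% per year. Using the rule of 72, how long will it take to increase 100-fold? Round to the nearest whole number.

Doubling time ≈ 72/2 = 36.00 years.
100× is log₂ 100 ≈ 6.64 doublings, so ≈ 6.64 × 36.00 = 239 years.

≈ 239 years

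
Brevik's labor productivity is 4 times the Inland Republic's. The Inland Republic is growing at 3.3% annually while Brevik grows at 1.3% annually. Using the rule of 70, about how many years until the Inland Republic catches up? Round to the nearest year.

The growth-rate gap is 3.3% − 1.3% = 2 percentage points.
So the ratio between them halves every 70/2 ≈ 35.00 years.
A 4 times gap closes after 2 halvings: 2 × 35.00 ≈ 70 years.

approximately 70 years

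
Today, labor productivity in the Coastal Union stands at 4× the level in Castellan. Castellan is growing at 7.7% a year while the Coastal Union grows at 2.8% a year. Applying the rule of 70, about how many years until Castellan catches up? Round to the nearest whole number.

29 years

The growth-rate gap is 7.7% − 2.8% = 4.9 percentage points.
So the ratio between them halves every 70/4.9 ≈ 14.29 years.
A 4× gap closes after 2 halvings: 2 × 14.29 ≈ 29 years.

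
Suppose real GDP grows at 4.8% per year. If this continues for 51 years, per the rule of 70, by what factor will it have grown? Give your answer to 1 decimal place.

Doubling time ≈ 70/4.8 = 14.58 years.
51 years / 14.58 ≈ 3.50 doublings → factor 2^3.50 ≈ 11.3.

11.3 times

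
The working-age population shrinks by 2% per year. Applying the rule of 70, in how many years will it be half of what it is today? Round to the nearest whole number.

The rule works in reverse for decay: 70/2 ≈ 35.00 years to halve.

around 35 years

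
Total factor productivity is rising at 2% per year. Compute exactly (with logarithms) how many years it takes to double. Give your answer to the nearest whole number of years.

t = ln(2) / ln(1 + 0.02) = 0.6931 / 0.019803 ≈ 35.00.
≈ 35 years.

35 years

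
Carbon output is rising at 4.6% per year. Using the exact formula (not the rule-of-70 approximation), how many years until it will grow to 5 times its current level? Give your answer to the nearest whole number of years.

36 years

t = ln(5) / ln(1 + 0.046) = 1.6094 / 0.044973 ≈ 35.79.
≈ 36 years.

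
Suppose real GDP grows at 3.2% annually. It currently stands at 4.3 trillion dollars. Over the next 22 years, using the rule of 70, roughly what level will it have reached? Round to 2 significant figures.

about 8.6 trillion dollars

It doubles every 70/3.2 ≈ 21.88 years, so 22 years is 1.01 doublings.
2^1.01 ≈ 2.01; 4.3 × 2.01 ≈ 8.6 trillion dollars.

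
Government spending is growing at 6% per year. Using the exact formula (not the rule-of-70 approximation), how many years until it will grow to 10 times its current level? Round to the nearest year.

40 years

t = ln(10) / ln(1 + 0.06) = 2.3026 / 0.058269 ≈ 39.52.
≈ 40 years.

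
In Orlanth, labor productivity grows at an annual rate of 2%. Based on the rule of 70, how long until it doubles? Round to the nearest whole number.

roughly 35 years

At 2%, doubling takes about 70/2 = 35.00 years.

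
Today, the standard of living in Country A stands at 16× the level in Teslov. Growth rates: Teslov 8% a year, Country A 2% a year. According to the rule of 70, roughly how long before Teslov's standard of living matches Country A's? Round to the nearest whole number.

Teslov gains on Country A at 8% − 2% = 6 points a year.
At that relative rate the gap halves every 70/6 ≈ 11.67 years.
A 16× gap closes after 4 halvings: 4 × 11.67 ≈ 47 years.

approximately 47 years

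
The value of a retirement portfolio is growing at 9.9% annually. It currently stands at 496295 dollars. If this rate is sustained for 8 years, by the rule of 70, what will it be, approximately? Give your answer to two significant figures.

approximately 1100000 dollars

It doubles every 70/9.9 ≈ 7.07 years, so 8 years is 1.13 doublings.
2^1.13 ≈ 2.19; 496295 × 2.19 ≈ 1100000 dollars.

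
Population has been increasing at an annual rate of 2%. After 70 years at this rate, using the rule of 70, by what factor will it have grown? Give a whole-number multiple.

At 2% one doubling takes ≈ 35.00 years; 70 years is 2 of them, so ×4.

4 times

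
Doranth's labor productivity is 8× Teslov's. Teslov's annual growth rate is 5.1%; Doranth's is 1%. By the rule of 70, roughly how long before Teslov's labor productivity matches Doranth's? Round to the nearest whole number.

The growth-rate gap is 5.1% − 1% = 4.1 percentage points.
So the ratio between them halves every 70/4.1 ≈ 17.07 years.
An 8× gap closes after 3 halvings: 3 × 17.07 ≈ 51 years.

around 51 years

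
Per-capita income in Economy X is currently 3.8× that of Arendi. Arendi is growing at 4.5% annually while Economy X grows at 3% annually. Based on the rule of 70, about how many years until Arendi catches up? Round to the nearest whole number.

90 years

The growth-rate gap is 4.5% − 3% = 1.5 percentage points.
So the ratio between them halves every 70/1.5 ≈ 46.67 years.
A 3.8× gap takes log₂(3.8) ≈ 1.93 halvings to close: 1.93 × 46.67 ≈ 90 years.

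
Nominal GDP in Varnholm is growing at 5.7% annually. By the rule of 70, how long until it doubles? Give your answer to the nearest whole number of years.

about 12 years

At 5.7%, doubling takes about 70/5.7 = 12.28 years.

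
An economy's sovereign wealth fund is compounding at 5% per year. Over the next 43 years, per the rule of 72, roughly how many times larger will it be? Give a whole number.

≈ 8 times

72/5 ≈ 14.40 years per doubling.
43 years fits 3 doublings: 2^3 = 8.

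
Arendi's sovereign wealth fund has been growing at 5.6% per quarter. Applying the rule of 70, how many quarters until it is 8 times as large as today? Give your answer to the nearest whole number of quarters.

about 38 quarters

One doubling takes 70/5.6 = 12.50 quarters.
Getting to 8× needs 3 doublings: 3 × 12.50 ≈ 38 quarters.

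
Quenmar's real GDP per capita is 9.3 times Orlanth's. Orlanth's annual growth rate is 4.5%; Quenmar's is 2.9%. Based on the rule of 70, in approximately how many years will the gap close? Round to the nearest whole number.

approximately 141 years

The growth-rate gap is 4.5% − 2.9% = 1.6 percentage points.
So the ratio between them halves every 70/1.6 ≈ 43.75 years.
A 9.3 times gap takes log₂(9.3) ≈ 3.22 halvings to close: 3.22 × 43.75 ≈ 141 years.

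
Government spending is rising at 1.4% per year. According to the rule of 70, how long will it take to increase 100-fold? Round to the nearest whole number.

around 332 years

One doubling takes 70/1.4 = 50.00 years.
100× is log₂ 100 ≈ 6.64 doublings, so ≈ 6.64 × 50.00 = 332 years.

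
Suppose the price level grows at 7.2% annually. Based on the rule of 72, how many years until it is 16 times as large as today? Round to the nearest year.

At 7.2% it doubles every 72/7.2 ≈ 10.00 years.
16 = 2^4, so 4 doublings → 40 years.

≈ 40 years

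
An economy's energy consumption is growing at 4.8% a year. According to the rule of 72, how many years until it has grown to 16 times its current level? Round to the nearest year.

about 60 years

Doubling time ≈ 72/4.8 = 15.00 years.
16× is 4 doublings, so 4 × 15.00 ≈ 60 years.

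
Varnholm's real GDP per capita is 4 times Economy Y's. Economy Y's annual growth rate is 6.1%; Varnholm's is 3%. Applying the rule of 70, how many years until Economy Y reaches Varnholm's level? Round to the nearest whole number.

Economy Y gains on Varnholm at 6.1% − 3% = 3.1 points a year.
At that relative rate the gap halves every 70/3.1 ≈ 22.58 years.
A 4 times gap closes after 2 halvings: 2 × 22.58 ≈ 45 years.

about 45 years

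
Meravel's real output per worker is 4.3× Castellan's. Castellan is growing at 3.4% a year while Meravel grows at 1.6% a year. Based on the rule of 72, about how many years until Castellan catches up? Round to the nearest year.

The growth-rate gap is 3.4% − 1.6% = 1.8 percentage points.
So the ratio between them halves every 72/1.8 ≈ 40.00 years.
A 4.3× gap takes log₂(4.3) ≈ 2.10 halvings to close: 2.10 × 40.00 ≈ 84 years.

≈ 84 years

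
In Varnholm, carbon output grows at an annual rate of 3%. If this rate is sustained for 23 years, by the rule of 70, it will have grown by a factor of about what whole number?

At 3% one doubling takes ≈ 23.33 years; 23 years is 1 of them, so ×2.

around 2 times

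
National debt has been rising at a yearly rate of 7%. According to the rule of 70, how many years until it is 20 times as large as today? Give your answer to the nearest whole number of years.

approximately 43 years

One doubling takes 70/7 = 10.00 years.
Reaching 20× takes log₂(20) ≈ 4.32 doublings.
4.32 × 10.00 ≈ 43 years.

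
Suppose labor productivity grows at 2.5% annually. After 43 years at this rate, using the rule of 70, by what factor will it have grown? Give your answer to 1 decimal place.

around 2.9 times

Doubles every ≈ 28.00 years (70/2.5).
43 years is 1.54 doublings; 2^1.54 ≈ 2.9×.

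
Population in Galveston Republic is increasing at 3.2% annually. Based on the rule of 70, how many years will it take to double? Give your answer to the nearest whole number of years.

around 22 years

70/3.2 ≈ 21.88, so it doubles roughly every 22 years.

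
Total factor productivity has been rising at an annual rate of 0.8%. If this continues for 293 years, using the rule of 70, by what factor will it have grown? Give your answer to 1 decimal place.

about 10.2 times

Doubling time ≈ 70/0.8 = 87.50 years.
293 years / 87.50 ≈ 3.35 doublings → factor 2^3.35 ≈ 10.2.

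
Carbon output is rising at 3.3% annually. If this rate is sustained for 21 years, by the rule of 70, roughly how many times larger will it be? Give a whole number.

roughly 2 times

70/3.3 ≈ 21.21 years per doubling.
21 years fits 1 doubling: 2^1 = 2.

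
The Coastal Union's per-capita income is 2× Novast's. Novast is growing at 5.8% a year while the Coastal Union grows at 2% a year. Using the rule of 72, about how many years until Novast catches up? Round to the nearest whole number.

The growth-rate gap is 5.8% − 2% = 3.8 percentage points.
So the ratio between them halves every 72/3.8 ≈ 18.95 years.
A 2× gap closes after 1 halving: 1 × 18.95 ≈ 19 years.

about 19 years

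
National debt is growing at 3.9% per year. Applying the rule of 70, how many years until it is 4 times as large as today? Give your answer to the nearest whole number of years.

At 3.9% it doubles every 70/3.9 ≈ 17.95 years.
4 = 2^2, so 2 doublings → 36 years.

roughly 36 years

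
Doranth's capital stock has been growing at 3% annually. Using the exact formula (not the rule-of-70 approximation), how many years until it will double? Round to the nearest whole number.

t = ln(2) / ln(1 + 0.03) = 0.6931 / 0.029559 ≈ 23.45.
≈ 23 years.

23 years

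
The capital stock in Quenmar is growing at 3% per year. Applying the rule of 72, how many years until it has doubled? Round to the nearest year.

≈ 24 years

At 3%, doubling takes about 72/3 = 24.00 years.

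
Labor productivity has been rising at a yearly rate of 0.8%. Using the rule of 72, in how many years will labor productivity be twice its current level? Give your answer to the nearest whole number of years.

At 0.8%, doubling takes about 72/0.8 = 90.00 years.

approximately 90 years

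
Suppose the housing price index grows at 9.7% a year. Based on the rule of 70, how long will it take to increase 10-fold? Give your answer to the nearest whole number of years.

roughly 24 years

One doubling takes 70/9.7 = 7.22 years.
Reaching 10× takes log₂(10) ≈ 3.32 doublings.
3.32 × 7.22 ≈ 24 years.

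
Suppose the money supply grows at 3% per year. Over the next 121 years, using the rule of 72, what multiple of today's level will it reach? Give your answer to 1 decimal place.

Doubles every ≈ 24.00 years (72/3).
121 years is 5.04 doublings; 2^5.04 ≈ 32.9×.

around 32.9 times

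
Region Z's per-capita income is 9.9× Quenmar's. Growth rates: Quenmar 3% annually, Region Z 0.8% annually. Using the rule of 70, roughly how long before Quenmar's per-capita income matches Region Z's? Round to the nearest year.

What matters is the difference: 2.2 pp.
Rule of 70 on the gap: the ratio halves every 70/2.2 ≈ 31.82 years.
A 9.9× gap takes log₂(9.9) ≈ 3.31 halvings to close: 3.31 × 31.82 ≈ 105 years.

about 105 years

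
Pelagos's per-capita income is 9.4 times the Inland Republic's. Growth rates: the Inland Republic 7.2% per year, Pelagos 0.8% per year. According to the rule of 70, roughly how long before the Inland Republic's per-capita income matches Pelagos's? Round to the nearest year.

35 years

What matters is the difference: 6.4 pp.
Rule of 70 on the gap: the ratio halves every 70/6.4 ≈ 10.94 years.
A 9.4 times gap takes log₂(9.4) ≈ 3.23 halvings to close: 3.23 × 10.94 ≈ 35 years.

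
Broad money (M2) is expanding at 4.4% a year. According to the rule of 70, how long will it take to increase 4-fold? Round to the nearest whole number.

about 32 years

One doubling takes 70/4.4 = 15.91 years.
4 = 2^2, so 2 doublings → 32 years.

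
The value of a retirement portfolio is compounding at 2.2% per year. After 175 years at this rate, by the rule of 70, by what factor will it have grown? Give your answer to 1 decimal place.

Doubling time ≈ 70/2.2 = 31.82 years.
175 years / 31.82 ≈ 5.50 doublings → factor 2^5.50 ≈ 45.3.

around 45.3 times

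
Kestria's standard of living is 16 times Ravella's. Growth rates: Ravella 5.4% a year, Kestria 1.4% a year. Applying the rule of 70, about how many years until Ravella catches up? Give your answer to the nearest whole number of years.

70 years

The growth-rate gap is 5.4% − 1.4% = 4 percentage points.
So the ratio between them halves every 70/4 ≈ 17.50 years.
A 16 times gap closes after 4 halvings: 4 × 17.50 ≈ 70 years.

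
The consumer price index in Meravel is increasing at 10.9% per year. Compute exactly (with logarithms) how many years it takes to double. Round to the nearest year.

7 years

t = ln(2) / ln(1 + 0.109) = 0.6931 / 0.103459 ≈ 6.70.
≈ 7 years.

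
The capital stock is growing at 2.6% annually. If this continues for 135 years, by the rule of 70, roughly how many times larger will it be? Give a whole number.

Doubling time ≈ 70/2.6 = 26.92 years.
135/26.92 ≈ 5 doublings, so about 2^5 = 32×.

32 times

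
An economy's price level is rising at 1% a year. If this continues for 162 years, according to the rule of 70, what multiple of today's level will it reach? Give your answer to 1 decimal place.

Doubles every ≈ 70.00 years (70/1).
162 years is 2.31 doublings; 2^2.31 ≈ 5.0×.

approximately 5.0 times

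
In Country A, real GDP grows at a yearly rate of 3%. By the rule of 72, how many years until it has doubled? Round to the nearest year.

72/3 ≈ 24.00, so it doubles roughly every 24 years.

≈ 24 years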